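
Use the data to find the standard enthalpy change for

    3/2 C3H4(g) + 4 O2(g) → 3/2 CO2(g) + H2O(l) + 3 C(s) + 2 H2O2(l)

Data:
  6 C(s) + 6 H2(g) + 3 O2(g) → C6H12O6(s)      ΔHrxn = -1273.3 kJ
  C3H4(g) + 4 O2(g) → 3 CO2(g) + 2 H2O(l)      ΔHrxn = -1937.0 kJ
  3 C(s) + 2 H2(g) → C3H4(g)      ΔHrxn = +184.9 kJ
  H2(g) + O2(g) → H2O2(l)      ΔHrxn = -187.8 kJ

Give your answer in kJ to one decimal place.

equation 1: not needed (C6H12O6(s) appears nowhere else).
equation 2 × 1/2 (×1/2 to match 3/2 CO2(g) in the target): (1/2)·(-1937.0) = -968.5 kJ
equation 3 reversed: -184.9 kJ
equation 4 × 2 (scale by 2 for the 2 H2O2(l)): (2)·(-187.8) = -375.6 kJ
By Hess's law, ΔHrxn = (1/2)·(-1937.0) + (-1)·(+184.9) + (2)·(-187.8) = -1529.0 kJ

ΔHrxn = -1529.0 kJ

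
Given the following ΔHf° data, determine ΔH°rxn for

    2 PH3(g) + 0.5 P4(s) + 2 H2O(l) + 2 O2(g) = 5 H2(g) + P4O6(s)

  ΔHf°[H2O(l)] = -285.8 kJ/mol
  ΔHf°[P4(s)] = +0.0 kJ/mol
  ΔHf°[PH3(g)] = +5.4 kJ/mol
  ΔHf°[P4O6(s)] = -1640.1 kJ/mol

ΔH°rxn = -1079.3 kJ/mol

Products: 5·(+0.0) + 1·(-1640.1) = -1640.1
Reactants: 2·(+5.4) + 1/2·(+0.0) + 2·(-285.8) + 2·(+0.0) = -560.8
ΔH°rxn = (-1640.1) − (-560.8) = -1079.3 kJ/mol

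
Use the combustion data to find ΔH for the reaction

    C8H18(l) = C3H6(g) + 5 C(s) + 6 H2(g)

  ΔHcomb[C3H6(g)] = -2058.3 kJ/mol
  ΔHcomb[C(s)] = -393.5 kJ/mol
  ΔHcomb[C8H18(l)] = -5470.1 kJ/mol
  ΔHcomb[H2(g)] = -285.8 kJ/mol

With combustion enthalpies, reactants minus products:
= [1·(-5470.1)] − [1·(-2058.3) + 5·(-393.5) + 6·(-285.8)]
= 270.5 kJ/mol

ΔH = 270.5 kJ/mol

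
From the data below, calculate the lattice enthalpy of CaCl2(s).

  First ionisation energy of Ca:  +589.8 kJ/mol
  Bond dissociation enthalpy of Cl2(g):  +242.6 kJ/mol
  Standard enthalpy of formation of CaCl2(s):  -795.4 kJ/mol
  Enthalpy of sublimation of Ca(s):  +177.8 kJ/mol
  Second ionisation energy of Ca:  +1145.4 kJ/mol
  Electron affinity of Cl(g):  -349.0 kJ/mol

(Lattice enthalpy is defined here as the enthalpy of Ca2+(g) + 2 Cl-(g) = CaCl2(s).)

ΔHf° = 1·ΔHsub + 1·(ΣIE) + 1·D(Cl2) + 2·EA + U
-795.4 = 1·(+177.8) + 1·(+1735.2) + 1·(+242.6) + 2·(-349.0) + U
U = -795.4 − (+1457.6) = -2253.0 kJ/mol

U = -2253.0 kJ/mol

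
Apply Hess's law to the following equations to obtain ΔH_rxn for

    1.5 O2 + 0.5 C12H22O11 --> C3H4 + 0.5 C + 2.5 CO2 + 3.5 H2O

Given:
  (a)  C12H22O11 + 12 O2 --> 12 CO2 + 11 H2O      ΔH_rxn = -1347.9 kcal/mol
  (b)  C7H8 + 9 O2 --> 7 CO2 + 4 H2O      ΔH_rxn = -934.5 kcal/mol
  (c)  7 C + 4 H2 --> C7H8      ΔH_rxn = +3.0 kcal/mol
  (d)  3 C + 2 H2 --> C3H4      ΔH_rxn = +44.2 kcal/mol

(a) × 1/2: (1/2)·(-1347.9) = -673.95 kcal/mol
(b) reversed and × 1/2: (-1/2)·(-934.5) = +467.25 kcal/mol
(c) reversed and × 1/2: (-1/2)·(+3.0) = -1.5 kcal/mol
(d) as written: +44.2 kcal/mol
Combining the equations, ΔH_rxn = (-673.95) + (+467.25) + (-1.5) + (+44.2) = -164.0 kcal/mol

ΔH_rxn = -164.0 kcal/mol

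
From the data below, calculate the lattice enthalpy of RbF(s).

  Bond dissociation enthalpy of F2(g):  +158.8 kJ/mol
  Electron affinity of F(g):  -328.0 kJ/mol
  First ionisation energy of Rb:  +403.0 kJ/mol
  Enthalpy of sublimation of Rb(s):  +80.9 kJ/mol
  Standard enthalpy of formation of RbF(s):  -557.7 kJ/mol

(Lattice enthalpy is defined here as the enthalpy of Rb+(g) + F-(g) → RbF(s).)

ΔHf° = 1·ΔHsub + 1·(ΣIE) + 1/2·D(F2) + 1·EA + U
-557.7 = 1·(+80.9) + 1·(+403.0) + 1/2·(+158.8) + 1·(-328.0) + U
U = -557.7 − (+235.3) = -793.0 kJ/mol

U = -793.0 kJ/mol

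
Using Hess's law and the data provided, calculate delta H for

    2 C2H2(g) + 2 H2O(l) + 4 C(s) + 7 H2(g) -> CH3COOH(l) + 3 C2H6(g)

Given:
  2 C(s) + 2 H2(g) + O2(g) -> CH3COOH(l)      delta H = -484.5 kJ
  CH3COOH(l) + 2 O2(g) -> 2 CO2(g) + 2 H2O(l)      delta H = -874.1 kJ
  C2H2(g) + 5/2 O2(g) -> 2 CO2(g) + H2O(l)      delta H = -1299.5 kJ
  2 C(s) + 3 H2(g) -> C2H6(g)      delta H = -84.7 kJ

delta H = -620.4 kJ

equation 1 reversed: +484.5 kJ
equation 2 reversed and × 2: (-2)·(-874.1) = +1748.2 kJ
equation 3 × 2 (×2 to match 2 C2H2(g) in the target): (2)·(-1299.5) = -2599.0 kJ
equation 4 × 3 (×3 to match 3 C2H6(g) in the target): (3)·(-84.7) = -254.1 kJ
delta H = (-1)·(-484.5) + (-2)·(-874.1) + (2)·(-1299.5) + (3)·(-84.7) = -620.4 kJ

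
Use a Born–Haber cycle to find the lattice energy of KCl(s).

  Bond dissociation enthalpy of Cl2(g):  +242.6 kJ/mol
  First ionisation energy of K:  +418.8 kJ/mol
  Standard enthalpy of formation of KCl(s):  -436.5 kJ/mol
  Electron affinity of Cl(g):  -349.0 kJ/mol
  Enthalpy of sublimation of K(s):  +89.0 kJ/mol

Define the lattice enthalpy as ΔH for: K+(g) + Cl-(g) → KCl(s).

U = -716.6 kJ/mol

ΔHf° = 1·ΔHsub + 1·(ΣIE) + 1/2·D(Cl2) + 1·EA + U
-436.5 = 1·(+89.0) + 1·(+418.8) + 1/2·(+242.6) + 1·(-349.0) + U
U = -436.5 − (+280.1) = -716.6 kJ/mol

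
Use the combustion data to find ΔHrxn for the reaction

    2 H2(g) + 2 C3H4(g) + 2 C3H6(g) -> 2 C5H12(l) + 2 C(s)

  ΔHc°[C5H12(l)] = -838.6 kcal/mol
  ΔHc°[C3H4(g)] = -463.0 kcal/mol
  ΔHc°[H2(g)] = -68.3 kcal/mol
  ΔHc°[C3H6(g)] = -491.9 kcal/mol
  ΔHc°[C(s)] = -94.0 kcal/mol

Using ΔH = Σ nΔHc°(reactants) − Σ nΔHc°(products):
= [2·(-68.3) + 2·(-463.0) + 2·(-491.9)] − [2·(-838.6) + 2·(-94.0)]
= -181.2 kcal/mol

ΔHrxn = -181.2 kcal/mol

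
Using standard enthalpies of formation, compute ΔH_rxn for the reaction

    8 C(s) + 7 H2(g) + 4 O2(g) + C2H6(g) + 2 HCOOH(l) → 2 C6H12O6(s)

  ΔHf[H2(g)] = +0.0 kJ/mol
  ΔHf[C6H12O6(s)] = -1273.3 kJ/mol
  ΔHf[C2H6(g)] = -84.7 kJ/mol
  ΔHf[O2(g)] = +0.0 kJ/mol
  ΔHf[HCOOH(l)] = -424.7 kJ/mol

ΔH°rxn = Σ nΔHf°(products) − Σ nΔHf°(reactants).
Products: 2·(-1273.3) = -2546.6
Reactants: 8·(+0.0) + 7·(+0.0) + 4·(+0.0) + 1·(-84.7) + 2·(-424.7) = -934.1
ΔH_rxn = (-2546.6) − (-934.1) = -1612.5 kJ/mol

ΔH_rxn = -1612.5 kJ/mol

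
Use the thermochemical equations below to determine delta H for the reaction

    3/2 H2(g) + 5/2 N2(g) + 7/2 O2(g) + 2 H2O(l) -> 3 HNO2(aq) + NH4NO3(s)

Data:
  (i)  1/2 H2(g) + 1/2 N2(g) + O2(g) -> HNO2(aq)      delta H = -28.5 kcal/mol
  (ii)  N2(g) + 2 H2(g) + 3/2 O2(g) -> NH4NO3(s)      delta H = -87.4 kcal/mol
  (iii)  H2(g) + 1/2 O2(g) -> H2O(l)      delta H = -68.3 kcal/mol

delta H = -36.3 kcal/mol

(i) × 3: (3)·(-28.5) = -85.5 kcal/mol
(ii) as written: -87.4 kcal/mol
(iii) reversed and × 2: (-2)·(-68.3) = +136.6 kcal/mol
delta H = (-85.5) + (-87.4) + (+136.6) = -36.3 kcal/mol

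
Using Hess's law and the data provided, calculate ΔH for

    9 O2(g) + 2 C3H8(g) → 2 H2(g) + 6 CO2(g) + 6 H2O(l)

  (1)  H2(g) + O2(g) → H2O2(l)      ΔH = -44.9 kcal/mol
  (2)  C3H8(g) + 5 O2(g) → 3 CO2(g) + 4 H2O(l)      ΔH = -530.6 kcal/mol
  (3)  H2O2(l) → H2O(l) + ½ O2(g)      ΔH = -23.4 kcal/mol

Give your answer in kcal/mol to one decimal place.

ΔH = -924.6 kcal/mol

(1) reversed and × 2 (H2(g) must end up as a product; ×2 to match 2 H2(g) in the target): (-2)·(-44.9) = +89.8 kcal/mol
(2) × 2 (scale by 2 for the 2 C3H8(g)): (2)·(-530.6) = -1061.2 kcal/mol
(3) reversed and × 2: (-2)·(-23.4) = +46.8 kcal/mol
Combining the equations, ΔH = (+89.8) + (-1061.2) + (+46.8) = -924.6 kcal/mol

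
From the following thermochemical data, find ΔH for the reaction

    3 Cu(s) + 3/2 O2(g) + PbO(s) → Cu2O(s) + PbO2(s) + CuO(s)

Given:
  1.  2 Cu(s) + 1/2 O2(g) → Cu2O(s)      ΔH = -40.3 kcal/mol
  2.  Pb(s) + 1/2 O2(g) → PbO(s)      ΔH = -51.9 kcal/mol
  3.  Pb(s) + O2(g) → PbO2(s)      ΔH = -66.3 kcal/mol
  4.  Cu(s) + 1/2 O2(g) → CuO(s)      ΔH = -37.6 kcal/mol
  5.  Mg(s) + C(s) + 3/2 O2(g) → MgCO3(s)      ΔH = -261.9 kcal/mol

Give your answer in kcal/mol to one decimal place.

ΔH = -92.3 kcal/mol

eq. 1 as written: -40.3 kcal/mol
eq. 2 reversed: +51.9 kcal/mol
eq. 3 as written: -66.3 kcal/mol
eq. 4 as written: -37.6 kcal/mol
eq. 5: not needed.
Since enthalpy is a state function, ΔH = (1)·(-40.3) + (-1)·(-51.9) + (1)·(-66.3) + (1)·(-37.6) = -92.3 kcal/mol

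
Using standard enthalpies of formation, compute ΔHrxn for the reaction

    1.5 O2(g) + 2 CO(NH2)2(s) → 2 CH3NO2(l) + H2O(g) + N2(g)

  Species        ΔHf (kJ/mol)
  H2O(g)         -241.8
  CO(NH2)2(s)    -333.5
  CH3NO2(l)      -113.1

ΔH°rxn = Σ nΔHf°(products) − Σ nΔHf°(reactants).
Products: 2·(-113.1) + 1·(-241.8) + 1·(+0.0) = -468.0
Reactants: 3/2·(+0.0) + 2·(-333.5) = -667.0
ΔHrxn = (-468.0) − (-667.0) = 199.0 kJ/mol

ΔHrxn = 199.0 kJ/mol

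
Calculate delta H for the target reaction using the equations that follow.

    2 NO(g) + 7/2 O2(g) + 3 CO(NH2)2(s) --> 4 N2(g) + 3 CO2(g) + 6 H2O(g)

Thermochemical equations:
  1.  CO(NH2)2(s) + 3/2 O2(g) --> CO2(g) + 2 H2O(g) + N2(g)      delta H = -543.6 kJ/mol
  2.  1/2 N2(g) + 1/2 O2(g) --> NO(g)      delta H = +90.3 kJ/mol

delta H = -1811.4 kJ/mol

eq. 1 × 3 (scale by 3 for the 3 CO(NH2)2(s)): (3)·(-543.6) = -1630.8 kJ/mol
eq. 2 reversed and × 2 (reverse to put NO(g) on the reactant side; ×2 to match 2 NO(g) in the target): (-2)·(+90.3) = -180.6 kJ/mol
Since enthalpy is a state function, delta H = (-1630.8) + (-180.6) = -1811.4 kJ/mol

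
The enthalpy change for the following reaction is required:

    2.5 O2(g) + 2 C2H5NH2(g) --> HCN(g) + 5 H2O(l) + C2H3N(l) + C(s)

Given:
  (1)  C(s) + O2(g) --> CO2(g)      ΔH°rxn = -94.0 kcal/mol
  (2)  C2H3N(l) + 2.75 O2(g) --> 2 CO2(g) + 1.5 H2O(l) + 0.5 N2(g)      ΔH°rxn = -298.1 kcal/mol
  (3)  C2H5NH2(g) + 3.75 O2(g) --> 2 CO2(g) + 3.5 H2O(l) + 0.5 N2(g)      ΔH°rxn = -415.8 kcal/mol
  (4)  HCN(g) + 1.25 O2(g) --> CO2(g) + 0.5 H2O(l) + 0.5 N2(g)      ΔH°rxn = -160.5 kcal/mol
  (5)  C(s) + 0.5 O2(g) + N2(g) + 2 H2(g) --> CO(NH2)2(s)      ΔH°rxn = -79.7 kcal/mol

(1) reversed: +94.0 kcal/mol
(2) reversed (C2H3N(l) must end up as a product): +298.1 kcal/mol
(3) × 2 (×2 to match 2 C2H5NH2(g) in the target): (2)·(-415.8) = -831.6 kcal/mol
(4) reversed (HCN(g) must end up as a product): +160.5 kcal/mol
(5): not needed (H2(g) appears nowhere else).
Since enthalpy is a state function, ΔH°rxn = (+94.0) + (+298.1) + (-831.6) + (+160.5) = -279.0 kcal/mol

ΔH°rxn = -279.0 kcal/mol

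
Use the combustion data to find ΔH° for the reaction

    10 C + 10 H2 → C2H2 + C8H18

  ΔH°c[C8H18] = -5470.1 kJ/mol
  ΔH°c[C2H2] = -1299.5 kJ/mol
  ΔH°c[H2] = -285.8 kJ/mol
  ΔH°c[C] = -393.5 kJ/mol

With combustion enthalpies, reactants minus products:
= [10·(-393.5) + 10·(-285.8)] − [1·(-1299.5) + 1·(-5470.1)]
= -23.4 kJ/mol

ΔH° = -23.4 kJ/mol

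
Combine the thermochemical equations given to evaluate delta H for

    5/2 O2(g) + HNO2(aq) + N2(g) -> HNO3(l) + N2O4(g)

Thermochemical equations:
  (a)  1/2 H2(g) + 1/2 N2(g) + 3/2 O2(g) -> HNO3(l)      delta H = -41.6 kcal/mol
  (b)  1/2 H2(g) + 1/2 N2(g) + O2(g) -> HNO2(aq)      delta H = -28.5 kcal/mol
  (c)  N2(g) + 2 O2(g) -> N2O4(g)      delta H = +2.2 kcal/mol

delta H = -10.9 kcal/mol

(a) as written (HNO3(l) already on the product side): -41.6 kcal/mol
(b) reversed (reverse to put HNO2(aq) on the reactant side): +28.5 kcal/mol
(c) as written (N2O4(g) already on the product side): +2.2 kcal/mol
delta H = (-41.6) + (+28.5) + (+2.2) = -10.9 kcal/mol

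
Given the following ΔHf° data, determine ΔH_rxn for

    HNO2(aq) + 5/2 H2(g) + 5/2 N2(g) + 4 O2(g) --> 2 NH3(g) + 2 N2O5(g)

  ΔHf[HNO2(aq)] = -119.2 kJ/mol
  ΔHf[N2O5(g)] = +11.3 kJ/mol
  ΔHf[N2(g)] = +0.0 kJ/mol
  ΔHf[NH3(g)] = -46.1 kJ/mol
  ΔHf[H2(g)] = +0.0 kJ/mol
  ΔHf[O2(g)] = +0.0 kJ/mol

ΔH_rxn = 49.6 kJ/mol

Products: 2·(-46.1) + 2·(+11.3) = -69.6
Reactants: 1·(-119.2) + 5/2·(+0.0) + 5/2·(+0.0) + 4·(+0.0) = -119.2
ΔH_rxn = (-69.6) − (-119.2) = 49.6 kJ/mol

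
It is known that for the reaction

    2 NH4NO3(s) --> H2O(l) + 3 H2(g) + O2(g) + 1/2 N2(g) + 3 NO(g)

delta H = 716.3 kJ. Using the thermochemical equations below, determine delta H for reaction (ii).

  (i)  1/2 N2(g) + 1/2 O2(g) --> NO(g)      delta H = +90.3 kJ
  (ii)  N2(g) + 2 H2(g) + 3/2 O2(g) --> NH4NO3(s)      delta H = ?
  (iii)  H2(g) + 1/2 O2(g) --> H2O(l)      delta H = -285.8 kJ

(i) × 3 (scale by 3 for the 3 NO(g)): (3)·(+90.3) = +270.9 kJ
(ii) reversed and × 2 (NH4NO3(s) must end up as a reactant; scale by 2 for the 2 NH4NO3(s)): contributes −2·x
(iii) as written (H2O(l) already on the product side): -285.8 kJ
+716.3 = (+270.9) + (-285.8) − 2·x
x = (+716.3 − (-14.9)) / (-2) = -365.6 kJ

delta H = -365.6 kJ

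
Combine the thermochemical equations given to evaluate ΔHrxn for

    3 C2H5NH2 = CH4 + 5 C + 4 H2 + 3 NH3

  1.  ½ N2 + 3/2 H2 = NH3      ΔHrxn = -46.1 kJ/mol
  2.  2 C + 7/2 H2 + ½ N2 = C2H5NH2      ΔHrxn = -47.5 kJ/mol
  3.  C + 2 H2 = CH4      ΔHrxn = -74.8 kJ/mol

ΔHrxn = -70.6 kJ/mol

eq. 1 × 3: (3)·(-46.1) = -138.3 kJ/mol
eq. 2 reversed and × 3: (-3)·(-47.5) = +142.5 kJ/mol
eq. 3 as written: -74.8 kJ/mol
ΔHrxn = (-138.3) + (+142.5) + (-74.8) = -70.6 kJ/mol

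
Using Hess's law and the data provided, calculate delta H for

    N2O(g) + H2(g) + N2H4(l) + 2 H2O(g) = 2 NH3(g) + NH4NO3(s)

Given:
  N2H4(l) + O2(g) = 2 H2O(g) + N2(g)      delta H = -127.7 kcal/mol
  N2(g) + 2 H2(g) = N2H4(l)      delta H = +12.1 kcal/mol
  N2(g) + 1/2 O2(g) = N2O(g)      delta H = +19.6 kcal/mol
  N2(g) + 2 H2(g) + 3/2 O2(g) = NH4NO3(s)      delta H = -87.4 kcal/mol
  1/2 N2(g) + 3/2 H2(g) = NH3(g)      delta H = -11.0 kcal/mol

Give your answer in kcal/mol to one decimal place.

delta H = -25.5 kcal/mol

equation 1 reversed: +127.7 kcal/mol
equation 2 reversed and × 2: (-2)·(+12.1) = -24.2 kcal/mol
equation 3 reversed: -19.6 kcal/mol
equation 4 as written: -87.4 kcal/mol
equation 5 × 2: (2)·(-11.0) = -22.0 kcal/mol
Summing the manipulated equations, delta H = (+127.7) + (-24.2) + (-19.6) + (-87.4) + (-22.0) = -25.5 kcal/mol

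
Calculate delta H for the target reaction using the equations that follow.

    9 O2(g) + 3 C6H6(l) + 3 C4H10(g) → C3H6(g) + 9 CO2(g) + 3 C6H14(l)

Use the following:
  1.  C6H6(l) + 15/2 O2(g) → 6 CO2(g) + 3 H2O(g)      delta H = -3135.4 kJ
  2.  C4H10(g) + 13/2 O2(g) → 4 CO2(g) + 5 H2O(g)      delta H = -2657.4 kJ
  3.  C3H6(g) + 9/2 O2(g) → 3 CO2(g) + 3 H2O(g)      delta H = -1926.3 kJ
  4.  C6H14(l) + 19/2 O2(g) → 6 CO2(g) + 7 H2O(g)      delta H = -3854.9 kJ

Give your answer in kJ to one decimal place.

eq. 1 × 3: (3)·(-3135.4) = -9406.2 kJ
eq. 2 × 3: (3)·(-2657.4) = -7972.2 kJ
eq. 3 reversed: +1926.3 kJ
eq. 4 reversed and × 3: (-3)·(-3854.9) = +11564.7 kJ
delta H = (3)·(-3135.4) + (3)·(-2657.4) + (-1)·(-1926.3) + (-3)·(-3854.9) = -3887.4 kJ

delta H = -3887.4 kJ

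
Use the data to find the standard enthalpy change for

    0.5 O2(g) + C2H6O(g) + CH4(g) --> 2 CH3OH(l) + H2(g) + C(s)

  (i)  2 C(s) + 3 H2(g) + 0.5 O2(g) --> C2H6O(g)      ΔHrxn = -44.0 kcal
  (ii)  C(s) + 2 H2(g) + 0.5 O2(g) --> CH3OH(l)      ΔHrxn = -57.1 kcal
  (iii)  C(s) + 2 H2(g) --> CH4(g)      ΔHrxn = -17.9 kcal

ΔHrxn = -52.3 kcal

(i) reversed (C2H6O(g) must end up as a reactant): +44.0 kcal
(ii) × 2 (×2 to match 2 CH3OH(l) in the target): (2)·(-57.1) = -114.2 kcal
(iii) reversed (reverse to put CH4(g) on the reactant side): +17.9 kcal
ΔHrxn = (-1)·(-44.0) + (2)·(-57.1) + (-1)·(-17.9) = -52.3 kcal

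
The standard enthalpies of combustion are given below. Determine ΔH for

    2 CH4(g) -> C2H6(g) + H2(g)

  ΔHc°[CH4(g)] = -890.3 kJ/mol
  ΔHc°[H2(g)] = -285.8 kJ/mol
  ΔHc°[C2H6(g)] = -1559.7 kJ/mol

ΔH = 64.9 kJ/mol

Using ΔH = Σ nΔHc°(reactants) − Σ nΔHc°(products):
= [2·(-890.3)] − [1·(-1559.7) + 1·(-285.8)]
= 64.9 kJ/mol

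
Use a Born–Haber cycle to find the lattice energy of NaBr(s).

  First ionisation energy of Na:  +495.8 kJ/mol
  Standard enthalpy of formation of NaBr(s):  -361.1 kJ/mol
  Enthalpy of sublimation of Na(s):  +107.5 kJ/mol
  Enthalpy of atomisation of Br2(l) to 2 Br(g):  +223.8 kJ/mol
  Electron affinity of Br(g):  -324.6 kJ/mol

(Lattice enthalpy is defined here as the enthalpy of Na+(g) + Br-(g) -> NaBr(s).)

U = -751.7 kJ/mol

ΔHf° = 1·ΔHsub + 1·(ΣIE) + 1/2·D(Br2) + 1·EA + U
-361.1 = 1·(+107.5) + 1·(+495.8) + 1/2·(+223.8) + 1·(-324.6) + U
U = -361.1 − (+390.6) = -751.7 kJ/mol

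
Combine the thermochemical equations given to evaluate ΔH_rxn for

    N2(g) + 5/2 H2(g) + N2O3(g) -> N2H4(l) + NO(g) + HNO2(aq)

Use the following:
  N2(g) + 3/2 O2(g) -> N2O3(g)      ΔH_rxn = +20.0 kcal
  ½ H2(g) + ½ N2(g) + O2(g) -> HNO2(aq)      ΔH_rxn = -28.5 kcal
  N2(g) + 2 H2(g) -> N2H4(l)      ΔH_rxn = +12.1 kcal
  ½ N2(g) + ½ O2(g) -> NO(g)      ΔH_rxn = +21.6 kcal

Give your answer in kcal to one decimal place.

equation 1 reversed: -20.0 kcal
equation 2 as written: -28.5 kcal
equation 3 as written: +12.1 kcal
equation 4 as written: +21.6 kcal
Summing the manipulated equations, ΔH_rxn = (-20.0) + (-28.5) + (+12.1) + (+21.6) = -14.8 kcal

ΔH_rxn = -14.8 kcal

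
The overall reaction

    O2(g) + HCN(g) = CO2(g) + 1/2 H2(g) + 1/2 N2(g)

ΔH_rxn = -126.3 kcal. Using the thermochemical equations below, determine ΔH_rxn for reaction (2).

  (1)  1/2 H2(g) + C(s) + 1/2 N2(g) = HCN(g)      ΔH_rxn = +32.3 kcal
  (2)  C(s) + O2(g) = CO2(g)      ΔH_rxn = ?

ΔH_rxn = -94.0 kcal

(1) reversed: -32.3 kcal
(2) as written: contributes x
-126.3 = (-32.3) + x
x = (-126.3 − (-32.3)) / (1) = -94.0 kcal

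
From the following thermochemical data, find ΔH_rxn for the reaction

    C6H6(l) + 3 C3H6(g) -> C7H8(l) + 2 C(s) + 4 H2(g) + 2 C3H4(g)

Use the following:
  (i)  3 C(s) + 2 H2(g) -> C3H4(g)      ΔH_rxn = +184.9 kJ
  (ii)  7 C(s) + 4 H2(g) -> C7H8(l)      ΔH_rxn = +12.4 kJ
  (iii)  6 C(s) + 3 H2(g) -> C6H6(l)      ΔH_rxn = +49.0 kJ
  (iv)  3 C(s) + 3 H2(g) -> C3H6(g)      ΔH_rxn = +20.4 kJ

(i) × 2 (scale by 2 for the 2 C3H4(g)): (2)·(+184.9) = +369.8 kJ
(ii) as written (C7H8(l) already on the product side): +12.4 kJ
(iii) reversed (C6H6(l) must end up as a reactant): -49.0 kJ
(iv) reversed and × 3 (reverse to put C3H6(g) on the reactant side; ×3 to match 3 C3H6(g) in the target): (-3)·(+20.4) = -61.2 kJ
ΔH_rxn = (2)·(+184.9) + (1)·(+12.4) + (-1)·(+49.0) + (-3)·(+20.4) = 272.0 kJ

ΔH_rxn = 272.0 kJ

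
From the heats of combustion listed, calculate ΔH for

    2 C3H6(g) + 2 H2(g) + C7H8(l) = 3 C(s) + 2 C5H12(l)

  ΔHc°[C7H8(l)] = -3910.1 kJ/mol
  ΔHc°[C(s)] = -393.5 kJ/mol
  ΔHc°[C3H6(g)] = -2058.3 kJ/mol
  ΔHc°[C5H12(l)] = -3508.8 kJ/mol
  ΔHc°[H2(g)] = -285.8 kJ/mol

With combustion enthalpies, reactants minus products:
= [2·(-2058.3) + 2·(-285.8) + 1·(-3910.1)] − [3·(-393.5) + 2·(-3508.8)]
= -400.2 kJ/mol

ΔH = -400.2 kJ/mol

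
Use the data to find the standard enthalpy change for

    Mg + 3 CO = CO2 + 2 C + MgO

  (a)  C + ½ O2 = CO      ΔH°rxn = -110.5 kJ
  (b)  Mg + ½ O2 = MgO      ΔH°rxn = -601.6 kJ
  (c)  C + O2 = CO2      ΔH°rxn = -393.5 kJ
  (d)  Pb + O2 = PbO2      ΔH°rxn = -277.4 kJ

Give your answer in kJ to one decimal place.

(a) reversed and × 3 (CO must end up as a reactant; scale by 3 for the 3 CO): (-3)·(-110.5) = +331.5 kJ
(b) as written (MgO already on the product side): -601.6 kJ
(c) as written (CO2 already on the product side): -393.5 kJ
(d): not needed (Pb appears nowhere else).
ΔH°rxn = (-3)·(-110.5) + (1)·(-601.6) + (1)·(-393.5) = -663.6 kJ

ΔH°rxn = -663.6 kJ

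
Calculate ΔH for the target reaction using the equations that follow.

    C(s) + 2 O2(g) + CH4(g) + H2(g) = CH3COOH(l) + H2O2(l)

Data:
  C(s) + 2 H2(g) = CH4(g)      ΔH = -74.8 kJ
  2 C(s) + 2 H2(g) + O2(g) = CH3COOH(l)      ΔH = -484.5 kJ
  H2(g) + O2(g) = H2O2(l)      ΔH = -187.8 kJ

ΔH = -597.5 kJ

equation 1 reversed: +74.8 kJ
equation 2 as written: -484.5 kJ
equation 3 as written: -187.8 kJ
Since enthalpy is a state function, ΔH = (+74.8) + (-484.5) + (-187.8) = -597.5 kJ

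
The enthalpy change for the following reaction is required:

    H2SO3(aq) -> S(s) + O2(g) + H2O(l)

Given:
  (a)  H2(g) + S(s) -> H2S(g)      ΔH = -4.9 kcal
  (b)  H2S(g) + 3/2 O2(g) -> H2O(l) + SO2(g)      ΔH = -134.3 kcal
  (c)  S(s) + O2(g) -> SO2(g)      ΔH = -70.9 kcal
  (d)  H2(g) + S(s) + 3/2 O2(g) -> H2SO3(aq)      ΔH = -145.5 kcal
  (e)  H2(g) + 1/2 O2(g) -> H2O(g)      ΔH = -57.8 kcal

ΔH = 77.2 kcal

(a) as written: -4.9 kcal
(b) as written: -134.3 kcal
(c) reversed: +70.9 kcal
(d) reversed: +145.5 kcal
(e): not needed.
Summing the manipulated equations, ΔH = (-4.9) + (-134.3) + (+70.9) + (+145.5) = 77.2 kcal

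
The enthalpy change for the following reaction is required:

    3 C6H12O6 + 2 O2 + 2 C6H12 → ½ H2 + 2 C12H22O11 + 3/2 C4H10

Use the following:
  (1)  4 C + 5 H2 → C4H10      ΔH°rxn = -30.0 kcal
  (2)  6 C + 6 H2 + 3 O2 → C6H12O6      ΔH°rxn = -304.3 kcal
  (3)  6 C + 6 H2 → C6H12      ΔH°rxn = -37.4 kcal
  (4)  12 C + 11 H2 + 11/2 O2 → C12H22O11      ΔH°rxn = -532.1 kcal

ΔH°rxn = -121.5 kcal

(1) × 3/2: (3/2)·(-30.0) = -45.0 kcal
(2) reversed and × 3: (-3)·(-304.3) = +912.9 kcal
(3) reversed and × 2: (-2)·(-37.4) = +74.8 kcal
(4) × 2: (2)·(-532.1) = -1064.2 kcal
By Hess's law, ΔH°rxn = (-45.0) + (+912.9) + (+74.8) + (-1064.2) = -121.5 kcal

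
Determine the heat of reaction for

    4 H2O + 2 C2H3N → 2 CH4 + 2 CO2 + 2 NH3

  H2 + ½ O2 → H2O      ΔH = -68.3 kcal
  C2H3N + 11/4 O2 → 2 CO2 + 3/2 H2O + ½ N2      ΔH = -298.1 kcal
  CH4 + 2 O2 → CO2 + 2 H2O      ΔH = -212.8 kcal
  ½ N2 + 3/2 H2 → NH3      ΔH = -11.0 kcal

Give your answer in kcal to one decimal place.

equation 1 reversed and × 3: (-3)·(-68.3) = +204.9 kcal
equation 2 × 2 (×2 to match 2 C2H3N in the target): (2)·(-298.1) = -596.2 kcal
equation 3 reversed and × 2 (reverse to put CH4 on the product side; scale by 2 for the 2 CH4): (-2)·(-212.8) = +425.6 kcal
equation 4 × 2 (×2 to match 2 NH3 in the target): (2)·(-11.0) = -22.0 kcal
Summing the manipulated equations, ΔH = (-3)·(-68.3) + (2)·(-298.1) + (-2)·(-212.8) + (2)·(-11.0) = 12.3 kcal

ΔH = 12.3 kcal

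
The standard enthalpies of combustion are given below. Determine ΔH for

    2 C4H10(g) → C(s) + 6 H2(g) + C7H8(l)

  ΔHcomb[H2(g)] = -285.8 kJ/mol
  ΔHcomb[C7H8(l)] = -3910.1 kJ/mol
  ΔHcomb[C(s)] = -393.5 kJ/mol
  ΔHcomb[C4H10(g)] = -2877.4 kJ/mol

Using ΔH = Σ nΔHc°(reactants) − Σ nΔHc°(products):
= [2·(-2877.4)] − [1·(-393.5) + 6·(-285.8) + 1·(-3910.1)]
= 263.6 kJ/mol

ΔH = 263.6 kJ/mol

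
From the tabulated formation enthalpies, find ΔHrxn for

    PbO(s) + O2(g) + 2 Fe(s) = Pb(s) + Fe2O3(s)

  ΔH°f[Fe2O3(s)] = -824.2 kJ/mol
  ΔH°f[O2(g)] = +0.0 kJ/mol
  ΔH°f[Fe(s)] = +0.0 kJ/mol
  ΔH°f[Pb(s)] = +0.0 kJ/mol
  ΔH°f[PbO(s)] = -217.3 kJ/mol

ΔH°rxn = Σ nΔHf°(products) − Σ nΔHf°(reactants).
Products: 1·(+0.0) + 1·(-824.2) = -824.2
Reactants: 1·(-217.3) + 1·(+0.0) + 2·(+0.0) = -217.3
ΔHrxn = (-824.2) − (-217.3) = -606.9 kJ/mol

ΔHrxn = -606.9 kJ/mol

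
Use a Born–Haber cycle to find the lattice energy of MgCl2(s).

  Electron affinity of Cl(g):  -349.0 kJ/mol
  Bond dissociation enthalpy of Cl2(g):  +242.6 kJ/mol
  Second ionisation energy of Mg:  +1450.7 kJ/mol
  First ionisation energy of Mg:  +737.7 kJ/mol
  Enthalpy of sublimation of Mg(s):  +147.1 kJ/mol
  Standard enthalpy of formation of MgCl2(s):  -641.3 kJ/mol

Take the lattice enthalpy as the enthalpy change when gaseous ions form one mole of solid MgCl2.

ΔHf° = 1·ΔHsub + 1·(ΣIE) + 1·D(Cl2) + 2·EA + U
-641.3 = 1·(+147.1) + 1·(+2188.4) + 1·(+242.6) + 2·(-349.0) + U
U = -641.3 − (+1880.1) = -2521.4 kJ/mol

U = -2521.4 kJ/mol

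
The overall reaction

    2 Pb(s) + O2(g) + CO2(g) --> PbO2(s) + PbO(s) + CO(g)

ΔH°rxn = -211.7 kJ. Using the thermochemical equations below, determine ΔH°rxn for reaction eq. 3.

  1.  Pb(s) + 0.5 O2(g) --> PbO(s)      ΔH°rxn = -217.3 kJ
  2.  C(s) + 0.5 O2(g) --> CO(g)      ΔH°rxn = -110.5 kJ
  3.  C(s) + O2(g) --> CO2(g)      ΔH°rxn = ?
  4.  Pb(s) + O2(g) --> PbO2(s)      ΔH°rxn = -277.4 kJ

eq. 1 as written (PbO(s) already on the product side): -217.3 kJ
eq. 2 as written (CO(g) already on the product side): -110.5 kJ
eq. 3 reversed (reverse to put CO2(g) on the reactant side): contributes −x
eq. 4 as written (PbO2(s) already on the product side): -277.4 kJ
-211.7 = (-217.3) + (-110.5) + (-277.4) − x
x = (-211.7 − (-605.2)) / (-1) = -393.5 kJ

ΔH°rxn = -393.5 kJ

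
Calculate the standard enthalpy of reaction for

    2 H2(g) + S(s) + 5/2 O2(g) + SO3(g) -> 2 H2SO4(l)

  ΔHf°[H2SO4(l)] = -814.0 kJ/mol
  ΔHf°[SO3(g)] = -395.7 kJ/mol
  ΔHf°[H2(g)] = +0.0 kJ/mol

ΔH°rxn = Σ nΔHf°(products) − Σ nΔHf°(reactants).
Products: 2·(-814.0) = -1628.0
Reactants: 2·(+0.0) + 1·(+0.0) + 5/2·(+0.0) + 1·(-395.7) = -395.7
ΔH°rxn = (-1628.0) − (-395.7) = -1232.3 kJ/mol

ΔH°rxn = -1232.3 kJ/mol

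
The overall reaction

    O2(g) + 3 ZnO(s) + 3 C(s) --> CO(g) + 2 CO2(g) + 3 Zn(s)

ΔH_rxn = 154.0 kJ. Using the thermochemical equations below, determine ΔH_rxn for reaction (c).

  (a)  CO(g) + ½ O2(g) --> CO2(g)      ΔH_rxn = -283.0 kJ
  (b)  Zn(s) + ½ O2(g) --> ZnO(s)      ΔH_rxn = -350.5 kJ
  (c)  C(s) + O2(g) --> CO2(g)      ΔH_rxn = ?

ΔH_rxn = -393.5 kJ

(a) reversed: +283.0 kJ
(b) reversed and × 3: (-3)·(-350.5) = +1051.5 kJ
(c) × 3: contributes 3·x
+154.0 = (+283.0) + (+1051.5) + 3·x
x = (+154.0 − (+1334.5)) / (3) = -393.5 kJ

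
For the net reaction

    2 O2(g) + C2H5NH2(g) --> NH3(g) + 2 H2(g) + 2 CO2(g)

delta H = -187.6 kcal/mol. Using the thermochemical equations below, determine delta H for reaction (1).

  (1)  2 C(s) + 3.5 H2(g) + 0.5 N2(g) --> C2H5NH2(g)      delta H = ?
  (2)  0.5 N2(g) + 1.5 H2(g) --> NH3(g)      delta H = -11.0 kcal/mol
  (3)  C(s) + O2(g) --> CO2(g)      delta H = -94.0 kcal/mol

(1) reversed (C2H5NH2(g) must end up as a reactant): contributes −x
(2) as written (NH3(g) already on the product side): -11.0 kcal/mol
(3) × 2 (×2 to match 2 CO2(g) in the target): (2)·(-94.0) = -188.0 kcal/mol
-187.6 = (-11.0) + (-188.0) − x
x = (-187.6 − (-199.0)) / (-1) = -11.4 kcal/mol

delta H = -11.4 kcal/mol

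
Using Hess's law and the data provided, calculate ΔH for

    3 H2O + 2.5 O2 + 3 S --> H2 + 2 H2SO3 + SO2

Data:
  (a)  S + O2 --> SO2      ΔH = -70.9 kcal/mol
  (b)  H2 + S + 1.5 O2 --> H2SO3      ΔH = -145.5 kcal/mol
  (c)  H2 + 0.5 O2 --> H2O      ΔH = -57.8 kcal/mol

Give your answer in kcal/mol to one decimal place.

(a) as written: -70.9 kcal/mol
(b) × 2: (2)·(-145.5) = -291.0 kcal/mol
(c) reversed and × 3: (-3)·(-57.8) = +173.4 kcal/mol
ΔH = (1)·(-70.9) + (2)·(-145.5) + (-3)·(-57.8) = -188.5 kcal/mol

ΔH = -188.5 kcal/mol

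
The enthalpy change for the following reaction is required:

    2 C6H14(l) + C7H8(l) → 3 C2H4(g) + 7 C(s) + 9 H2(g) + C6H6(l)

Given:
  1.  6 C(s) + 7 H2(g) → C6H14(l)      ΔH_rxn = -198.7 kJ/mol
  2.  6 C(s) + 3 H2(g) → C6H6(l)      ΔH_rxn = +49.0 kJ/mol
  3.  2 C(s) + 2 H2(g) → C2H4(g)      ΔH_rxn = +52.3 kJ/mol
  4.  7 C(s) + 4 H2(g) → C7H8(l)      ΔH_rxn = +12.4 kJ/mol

ΔH_rxn = 590.9 kJ/mol

eq. 1 reversed and × 2: (-2)·(-198.7) = +397.4 kJ/mol
eq. 2 as written: +49.0 kJ/mol
eq. 3 × 3: (3)·(+52.3) = +156.9 kJ/mol
eq. 4 reversed: -12.4 kJ/mol
ΔH_rxn = (+397.4) + (+49.0) + (+156.9) + (-12.4) = 590.9 kJ/mol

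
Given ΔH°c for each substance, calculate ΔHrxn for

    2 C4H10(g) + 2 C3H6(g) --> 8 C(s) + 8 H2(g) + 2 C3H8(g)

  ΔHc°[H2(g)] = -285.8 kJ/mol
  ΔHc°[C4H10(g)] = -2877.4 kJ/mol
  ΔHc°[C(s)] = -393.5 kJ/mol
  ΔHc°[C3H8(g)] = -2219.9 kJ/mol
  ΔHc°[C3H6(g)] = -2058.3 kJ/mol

Using ΔH = Σ nΔHc°(reactants) − Σ nΔHc°(products):
= [2·(-2877.4) + 2·(-2058.3)] − [8·(-393.5) + 8·(-285.8) + 2·(-2219.9)]
= 2.8 kJ/mol

ΔHrxn = 2.8 kJ/mol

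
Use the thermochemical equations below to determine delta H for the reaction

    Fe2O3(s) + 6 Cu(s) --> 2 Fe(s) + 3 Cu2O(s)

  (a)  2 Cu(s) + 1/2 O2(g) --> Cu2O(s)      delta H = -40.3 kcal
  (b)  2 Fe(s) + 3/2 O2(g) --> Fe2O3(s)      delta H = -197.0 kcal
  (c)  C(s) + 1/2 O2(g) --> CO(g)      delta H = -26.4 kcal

(a) × 3 (×3 to match 3 Cu2O(s) in the target): (3)·(-40.3) = -120.9 kcal
(b) reversed (reverse to put Fe2O3(s) on the reactant side): +197.0 kcal
(c): not needed (C(s) appears nowhere else).
delta H = (-120.9) + (+197.0) = 76.1 kcal

delta H = 76.1 kcal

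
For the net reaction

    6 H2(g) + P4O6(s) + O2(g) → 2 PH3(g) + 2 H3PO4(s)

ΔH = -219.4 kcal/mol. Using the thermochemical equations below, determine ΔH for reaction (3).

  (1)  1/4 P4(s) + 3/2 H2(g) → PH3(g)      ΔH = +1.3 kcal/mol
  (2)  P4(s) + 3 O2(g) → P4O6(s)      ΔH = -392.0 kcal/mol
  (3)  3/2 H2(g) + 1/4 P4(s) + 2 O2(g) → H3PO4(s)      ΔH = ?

ΔH = -307.0 kcal/mol

(1) × 2 (scale by 2 for the 2 PH3(g)): (2)·(+1.3) = +2.6 kcal/mol
(2) reversed (P4O6(s) must end up as a reactant): +392.0 kcal/mol
(3) × 2 (scale by 2 for the 2 H3PO4(s)): contributes 2·x
-219.4 = (+2.6) + (+392.0) + 2·x
x = (-219.4 − (+394.6)) / (2) = -307.0 kcal/mol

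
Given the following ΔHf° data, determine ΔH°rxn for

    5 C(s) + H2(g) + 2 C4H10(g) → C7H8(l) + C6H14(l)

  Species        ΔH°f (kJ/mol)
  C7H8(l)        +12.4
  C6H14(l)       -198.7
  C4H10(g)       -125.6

Products: 1·(+12.4) + 1·(-198.7) = -186.3
Reactants: 5·(+0.0) + 1·(+0.0) + 2·(-125.6) = -251.2
ΔH°rxn = (-186.3) − (-251.2) = 64.9 kJ/mol

ΔH°rxn = 64.9 kJ/mol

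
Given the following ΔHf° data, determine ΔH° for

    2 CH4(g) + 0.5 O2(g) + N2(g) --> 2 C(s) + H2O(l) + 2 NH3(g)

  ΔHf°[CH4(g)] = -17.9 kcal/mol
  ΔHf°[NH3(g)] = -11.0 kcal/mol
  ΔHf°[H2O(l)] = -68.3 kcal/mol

ΔH° = -54.5 kcal/mol

Products: 2·(+0.0) + 1·(-68.3) + 2·(-11.0) = -90.3
Reactants: 2·(-17.9) + 1/2·(+0.0) + 1·(+0.0) = -35.8
ΔH° = (-90.3) − (-35.8) = -54.5 kcal/mol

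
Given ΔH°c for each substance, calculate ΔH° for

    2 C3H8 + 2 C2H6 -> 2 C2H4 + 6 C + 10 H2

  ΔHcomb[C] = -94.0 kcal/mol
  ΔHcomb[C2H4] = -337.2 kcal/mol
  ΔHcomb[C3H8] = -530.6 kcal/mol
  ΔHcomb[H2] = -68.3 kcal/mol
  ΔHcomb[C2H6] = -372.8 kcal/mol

ΔH° = 114.6 kcal/mol

Using ΔH = Σ nΔHc°(reactants) − Σ nΔHc°(products):
= [2·(-530.6) + 2·(-372.8)] − [2·(-337.2) + 6·(-94.0) + 10·(-68.3)]
= 114.6 kcal/mol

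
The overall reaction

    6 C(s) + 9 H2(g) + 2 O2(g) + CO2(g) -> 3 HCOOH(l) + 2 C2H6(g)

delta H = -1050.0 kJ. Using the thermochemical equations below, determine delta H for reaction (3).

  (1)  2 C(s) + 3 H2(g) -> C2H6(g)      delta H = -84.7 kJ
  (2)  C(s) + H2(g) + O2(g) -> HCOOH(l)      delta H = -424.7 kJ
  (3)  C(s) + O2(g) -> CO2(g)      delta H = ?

(1) × 2 (×2 to match 2 C2H6(g) in the target): (2)·(-84.7) = -169.4 kJ
(2) × 3 (scale by 3 for the 3 HCOOH(l)): (3)·(-424.7) = -1274.1 kJ
(3) reversed (reverse to put CO2(g) on the reactant side): contributes −x
-1050.0 = (-169.4) + (-1274.1) − x
x = (-1050.0 − (-1443.5)) / (-1) = -393.5 kJ

delta H = -393.5 kJ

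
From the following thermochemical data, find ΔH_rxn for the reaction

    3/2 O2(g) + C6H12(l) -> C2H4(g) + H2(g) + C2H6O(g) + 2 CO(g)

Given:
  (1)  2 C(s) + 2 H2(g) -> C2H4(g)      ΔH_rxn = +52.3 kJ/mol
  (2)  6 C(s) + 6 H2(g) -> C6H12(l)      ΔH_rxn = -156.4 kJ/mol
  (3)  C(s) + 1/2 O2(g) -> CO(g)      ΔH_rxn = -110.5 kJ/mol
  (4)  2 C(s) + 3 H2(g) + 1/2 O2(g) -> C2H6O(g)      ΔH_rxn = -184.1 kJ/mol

ΔH_rxn = -196.4 kJ/mol

(1) as written (C2H4(g) already on the product side): +52.3 kJ/mol
(2) reversed (reverse to put C6H12(l) on the reactant side): +156.4 kJ/mol
(3) × 2 (×2 to match 2 CO(g) in the target): (2)·(-110.5) = -221.0 kJ/mol
(4) as written (C2H6O(g) already on the product side): -184.1 kJ/mol
Summing the manipulated equations, ΔH_rxn = (+52.3) + (+156.4) + (-221.0) + (-184.1) = -196.4 kJ/mol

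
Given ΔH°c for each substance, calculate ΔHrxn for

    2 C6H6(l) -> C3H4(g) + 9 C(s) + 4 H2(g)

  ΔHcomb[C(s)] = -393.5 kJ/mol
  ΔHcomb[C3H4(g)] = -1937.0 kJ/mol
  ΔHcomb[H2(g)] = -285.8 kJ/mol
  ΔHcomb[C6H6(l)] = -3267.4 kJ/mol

Using ΔH = Σ nΔHc°(reactants) − Σ nΔHc°(products):
= [2·(-3267.4)] − [1·(-1937.0) + 9·(-393.5) + 4·(-285.8)]
= 86.9 kJ/mol

ΔHrxn = 86.9 kJ/mol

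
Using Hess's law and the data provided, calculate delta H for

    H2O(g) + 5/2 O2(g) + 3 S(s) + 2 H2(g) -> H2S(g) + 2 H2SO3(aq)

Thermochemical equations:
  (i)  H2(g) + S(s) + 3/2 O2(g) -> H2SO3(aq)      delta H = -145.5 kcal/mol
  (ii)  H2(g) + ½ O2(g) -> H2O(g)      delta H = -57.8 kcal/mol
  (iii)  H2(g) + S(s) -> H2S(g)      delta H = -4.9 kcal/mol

delta H = -238.1 kcal/mol

(i) × 2 (scale by 2 for the 2 H2SO3(aq)): (2)·(-145.5) = -291.0 kcal/mol
(ii) reversed (reverse to put H2O(g) on the reactant side): +57.8 kcal/mol
(iii) as written (H2S(g) already on the product side): -4.9 kcal/mol
Summing the manipulated equations, delta H = (-291.0) + (+57.8) + (-4.9) = -238.1 kcal/mol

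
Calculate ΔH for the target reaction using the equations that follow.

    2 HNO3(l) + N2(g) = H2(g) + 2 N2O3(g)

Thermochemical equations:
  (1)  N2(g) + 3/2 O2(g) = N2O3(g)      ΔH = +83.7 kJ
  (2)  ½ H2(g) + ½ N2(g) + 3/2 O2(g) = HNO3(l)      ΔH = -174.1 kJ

ΔH = 515.6 kJ

(1) × 2: (2)·(+83.7) = +167.4 kJ
(2) reversed and × 2: (-2)·(-174.1) = +348.2 kJ
Since enthalpy is a state function, ΔH = (2)·(+83.7) + (-2)·(-174.1) = 515.6 kJ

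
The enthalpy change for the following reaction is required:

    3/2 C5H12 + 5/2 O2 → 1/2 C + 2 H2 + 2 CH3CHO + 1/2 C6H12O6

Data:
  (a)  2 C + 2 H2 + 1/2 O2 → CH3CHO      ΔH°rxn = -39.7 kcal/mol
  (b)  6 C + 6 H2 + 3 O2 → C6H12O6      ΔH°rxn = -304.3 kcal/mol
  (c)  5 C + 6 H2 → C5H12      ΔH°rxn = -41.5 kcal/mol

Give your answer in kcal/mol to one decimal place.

(a) × 2: (2)·(-39.7) = -79.4 kcal/mol
(b) × 1/2: (1/2)·(-304.3) = -152.15 kcal/mol
(c) reversed and × 3/2: (-3/2)·(-41.5) = +62.25 kcal/mol
By Hess's law, ΔH°rxn = (-79.4) + (-152.15) + (+62.25) = -169.3 kcal/mol

ΔH°rxn = -169.3 kcal/mol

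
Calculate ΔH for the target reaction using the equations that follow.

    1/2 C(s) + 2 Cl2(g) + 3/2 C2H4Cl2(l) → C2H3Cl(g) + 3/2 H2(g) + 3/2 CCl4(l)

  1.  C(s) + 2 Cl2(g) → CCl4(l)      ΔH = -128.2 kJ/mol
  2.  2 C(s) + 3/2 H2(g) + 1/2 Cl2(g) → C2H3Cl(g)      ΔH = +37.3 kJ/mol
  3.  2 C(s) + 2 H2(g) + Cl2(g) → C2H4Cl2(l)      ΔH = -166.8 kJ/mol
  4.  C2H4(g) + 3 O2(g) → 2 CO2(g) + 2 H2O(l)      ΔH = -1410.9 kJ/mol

ΔH = 95.2 kJ/mol

eq. 1 × 3/2: (3/2)·(-128.2) = -192.3 kJ/mol
eq. 2 as written: +37.3 kJ/mol
eq. 3 reversed and × 3/2: (-3/2)·(-166.8) = +250.2 kJ/mol
eq. 4: not needed.
Since enthalpy is a state function, ΔH = (3/2)·(-128.2) + (1)·(+37.3) + (-3/2)·(-166.8) = 95.2 kJ/mol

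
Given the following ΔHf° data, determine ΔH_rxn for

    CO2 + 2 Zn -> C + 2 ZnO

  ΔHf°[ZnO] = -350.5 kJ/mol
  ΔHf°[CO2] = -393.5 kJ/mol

Products: 1·(+0.0) + 2·(-350.5) = -701.0
Reactants: 1·(-393.5) + 2·(+0.0) = -393.5
ΔH_rxn = (-701.0) − (-393.5) = -307.5 kJ/mol

ΔH_rxn = -307.5 kJ/mol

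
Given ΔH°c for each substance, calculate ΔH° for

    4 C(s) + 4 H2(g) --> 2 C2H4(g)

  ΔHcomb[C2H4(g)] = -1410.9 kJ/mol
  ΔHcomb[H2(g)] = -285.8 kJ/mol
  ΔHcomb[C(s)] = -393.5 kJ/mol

ΔH° = 104.6 kJ/mol

Using ΔH = Σ nΔHc°(reactants) − Σ nΔHc°(products):
= [4·(-393.5) + 4·(-285.8)] − [2·(-1410.9)]
= 104.6 kJ/mol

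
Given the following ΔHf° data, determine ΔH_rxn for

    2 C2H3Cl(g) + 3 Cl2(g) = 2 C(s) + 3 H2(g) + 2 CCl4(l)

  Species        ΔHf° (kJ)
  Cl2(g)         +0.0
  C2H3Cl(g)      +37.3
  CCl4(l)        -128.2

Products: 2·(+0.0) + 3·(+0.0) + 2·(-128.2) = -256.4
Reactants: 2·(+37.3) + 3·(+0.0) = +74.6
ΔH_rxn = (-256.4) − (+74.6) = -331.0 kJ

ΔH_rxn = -331.0 kJ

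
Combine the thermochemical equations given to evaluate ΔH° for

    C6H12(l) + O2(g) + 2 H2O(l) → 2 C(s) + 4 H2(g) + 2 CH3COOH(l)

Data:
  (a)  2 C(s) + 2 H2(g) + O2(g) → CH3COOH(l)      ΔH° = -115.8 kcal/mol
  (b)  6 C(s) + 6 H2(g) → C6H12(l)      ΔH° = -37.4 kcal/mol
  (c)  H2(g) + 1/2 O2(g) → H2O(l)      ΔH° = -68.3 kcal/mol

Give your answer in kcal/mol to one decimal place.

ΔH° = -57.6 kcal/mol

(a) × 2: (2)·(-115.8) = -231.6 kcal/mol
(b) reversed: +37.4 kcal/mol
(c) reversed and × 2: (-2)·(-68.3) = +136.6 kcal/mol
ΔH° = (2)·(-115.8) + (-1)·(-37.4) + (-2)·(-68.3) = -57.6 kcal/mol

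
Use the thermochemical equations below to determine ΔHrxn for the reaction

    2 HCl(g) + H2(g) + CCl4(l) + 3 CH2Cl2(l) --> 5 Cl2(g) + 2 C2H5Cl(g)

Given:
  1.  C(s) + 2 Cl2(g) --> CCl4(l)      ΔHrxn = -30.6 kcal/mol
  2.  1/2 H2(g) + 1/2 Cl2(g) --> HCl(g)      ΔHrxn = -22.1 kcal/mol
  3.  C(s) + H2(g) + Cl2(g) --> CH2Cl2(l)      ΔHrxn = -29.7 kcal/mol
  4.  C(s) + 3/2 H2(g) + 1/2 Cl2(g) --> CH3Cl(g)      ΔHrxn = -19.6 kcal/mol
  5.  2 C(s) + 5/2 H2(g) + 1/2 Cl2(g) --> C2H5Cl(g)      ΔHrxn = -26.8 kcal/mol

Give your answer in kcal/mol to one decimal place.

ΔHrxn = 110.3 kcal/mol

eq. 1 reversed (CCl4(l) must end up as a reactant): +30.6 kcal/mol
eq. 2 reversed and × 2 (reverse to put HCl(g) on the reactant side; ×2 to match 2 HCl(g) in the target): (-2)·(-22.1) = +44.2 kcal/mol
eq. 3 reversed and × 3 (CH2Cl2(l) must end up as a reactant; ×3 to match 3 CH2Cl2(l) in the target): (-3)·(-29.7) = +89.1 kcal/mol
eq. 4: not needed (CH3Cl(g) appears nowhere else).
eq. 5 × 2 (×2 to match 2 C2H5Cl(g) in the target): (2)·(-26.8) = -53.6 kcal/mol
ΔHrxn = (-1)·(-30.6) + (-2)·(-22.1) + (-3)·(-29.7) + (2)·(-26.8) = 110.3 kcal/mol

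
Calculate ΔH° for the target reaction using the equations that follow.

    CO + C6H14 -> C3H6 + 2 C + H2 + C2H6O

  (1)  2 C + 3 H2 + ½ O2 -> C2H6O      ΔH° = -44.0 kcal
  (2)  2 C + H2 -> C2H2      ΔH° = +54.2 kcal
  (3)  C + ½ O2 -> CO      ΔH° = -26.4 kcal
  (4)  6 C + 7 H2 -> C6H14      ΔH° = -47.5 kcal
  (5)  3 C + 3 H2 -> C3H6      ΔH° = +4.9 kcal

ΔH° = 34.8 kcal

(1) as written (C2H6O already on the product side): -44.0 kcal
(2): not needed (C2H2 appears nowhere else).
(3) reversed (reverse to put CO on the reactant side): +26.4 kcal
(4) reversed (C6H14 must end up as a reactant): +47.5 kcal
(5) as written (C3H6 already on the product side): +4.9 kcal
ΔH° = (-44.0) + (+26.4) + (+47.5) + (+4.9) = 34.8 kcal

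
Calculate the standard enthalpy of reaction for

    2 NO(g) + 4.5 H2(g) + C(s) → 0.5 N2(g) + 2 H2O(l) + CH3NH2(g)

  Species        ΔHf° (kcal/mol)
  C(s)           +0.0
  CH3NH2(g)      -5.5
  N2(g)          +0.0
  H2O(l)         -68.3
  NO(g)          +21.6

ΔH° = -185.3 kcal/mol

ΔH°rxn = Σ nΔHf°(products) − Σ nΔHf°(reactants).
Products: 1/2·(+0.0) + 2·(-68.3) + 1·(-5.5) = -142.1
Reactants: 2·(+21.6) + 9/2·(+0.0) + 1·(+0.0) = +43.2
ΔH° = (-142.1) − (+43.2) = -185.3 kcal/mol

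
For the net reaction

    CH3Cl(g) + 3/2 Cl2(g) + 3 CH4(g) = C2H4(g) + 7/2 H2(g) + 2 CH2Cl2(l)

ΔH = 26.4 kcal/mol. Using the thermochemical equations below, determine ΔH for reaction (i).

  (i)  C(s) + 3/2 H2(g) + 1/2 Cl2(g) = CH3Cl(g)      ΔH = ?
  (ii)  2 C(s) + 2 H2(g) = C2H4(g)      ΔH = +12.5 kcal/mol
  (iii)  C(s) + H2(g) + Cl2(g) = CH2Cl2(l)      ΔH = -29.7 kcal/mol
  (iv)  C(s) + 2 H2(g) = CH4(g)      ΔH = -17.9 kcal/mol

(i) reversed (reverse to put CH3Cl(g) on the reactant side): contributes −x
(ii) as written (C2H4(g) already on the product side): +12.5 kcal/mol
(iii) × 2 (×2 to match 2 CH2Cl2(l) in the target): (2)·(-29.7) = -59.4 kcal/mol
(iv) reversed and × 3 (CH4(g) must end up as a reactant; scale by 3 for the 3 CH4(g)): (-3)·(-17.9) = +53.7 kcal/mol
+26.4 = (+12.5) + (-59.4) + (+53.7) − x
x = (+26.4 − (+6.8)) / (-1) = -19.6 kcal/mol

ΔH = -19.6 kcal/mol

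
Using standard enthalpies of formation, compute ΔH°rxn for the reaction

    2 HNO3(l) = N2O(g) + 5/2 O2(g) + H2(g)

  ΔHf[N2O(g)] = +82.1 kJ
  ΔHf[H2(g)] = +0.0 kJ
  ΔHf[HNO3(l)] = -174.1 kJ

ΔH°rxn = 430.3 kJ

Products: 1·(+82.1) + 5/2·(+0.0) + 1·(+0.0) = +82.1
Reactants: 2·(-174.1) = -348.2
ΔH°rxn = (+82.1) − (-348.2) = 430.3 kJ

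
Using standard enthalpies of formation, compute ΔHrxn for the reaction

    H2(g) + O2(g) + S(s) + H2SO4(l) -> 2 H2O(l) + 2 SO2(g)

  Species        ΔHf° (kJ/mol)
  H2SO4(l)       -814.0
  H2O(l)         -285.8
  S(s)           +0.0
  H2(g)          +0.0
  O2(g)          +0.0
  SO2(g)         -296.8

ΔHrxn = -351.2 kJ/mol

Products: 2·(-285.8) + 2·(-296.8) = -1165.2
Reactants: 1·(+0.0) + 1·(+0.0) + 1·(+0.0) + 1·(-814.0) = -814.0
ΔHrxn = (-1165.2) − (-814.0) = -351.2 kJ/mol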